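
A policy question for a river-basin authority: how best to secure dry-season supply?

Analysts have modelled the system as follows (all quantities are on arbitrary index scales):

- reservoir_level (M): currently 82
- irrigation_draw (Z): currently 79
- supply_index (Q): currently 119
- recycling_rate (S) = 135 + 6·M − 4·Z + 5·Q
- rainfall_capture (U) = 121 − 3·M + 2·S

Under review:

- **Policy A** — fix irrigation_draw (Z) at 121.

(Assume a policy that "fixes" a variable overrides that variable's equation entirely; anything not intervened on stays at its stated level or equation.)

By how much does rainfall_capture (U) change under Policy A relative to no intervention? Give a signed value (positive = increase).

-336

Baseline:
  M = 82
  Z = 79
  Q = 119
  S = 135 + 6·82 − 4·79 + 5·119 = 906
  U = 121 − 3·82 + 2·906 = 1687
Policy A (Z := 121):
  M = 82
  Z = 121
  Q = 119
  S = 135 + 6·82 − 4·121 + 5·119 = 738
  U = 121 − 3·82 + 2·738 = 1351
Change in U: 1351 − 1687 = -336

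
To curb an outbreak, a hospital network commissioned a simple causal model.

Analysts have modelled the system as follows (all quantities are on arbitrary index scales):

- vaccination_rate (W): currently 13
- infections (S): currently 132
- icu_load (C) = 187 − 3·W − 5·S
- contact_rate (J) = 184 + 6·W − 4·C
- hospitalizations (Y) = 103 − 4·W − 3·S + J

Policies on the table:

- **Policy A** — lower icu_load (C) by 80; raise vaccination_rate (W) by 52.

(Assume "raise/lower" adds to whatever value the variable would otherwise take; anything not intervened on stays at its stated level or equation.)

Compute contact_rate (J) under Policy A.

Policy A (C − 80, W + 52):
  W = 13 + 52 = 65
  S = 132
  C = 187 − 3·65 − 5·132 (−80 from intervention) = -748
  J = 184 + 6·65 − 4·(-748) = 3566

3566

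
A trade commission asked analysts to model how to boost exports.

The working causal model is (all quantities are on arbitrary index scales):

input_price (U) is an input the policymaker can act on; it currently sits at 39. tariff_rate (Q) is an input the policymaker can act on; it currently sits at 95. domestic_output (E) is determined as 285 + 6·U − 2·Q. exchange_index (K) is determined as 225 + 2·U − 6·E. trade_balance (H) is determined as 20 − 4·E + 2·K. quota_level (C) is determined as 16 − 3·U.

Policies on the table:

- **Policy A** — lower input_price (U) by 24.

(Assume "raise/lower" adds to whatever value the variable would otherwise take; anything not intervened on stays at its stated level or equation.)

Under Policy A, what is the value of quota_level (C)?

-29

Policy A (U − 24):
  U = 39 − 24 = 15
  C = 16 − 3·15 = -29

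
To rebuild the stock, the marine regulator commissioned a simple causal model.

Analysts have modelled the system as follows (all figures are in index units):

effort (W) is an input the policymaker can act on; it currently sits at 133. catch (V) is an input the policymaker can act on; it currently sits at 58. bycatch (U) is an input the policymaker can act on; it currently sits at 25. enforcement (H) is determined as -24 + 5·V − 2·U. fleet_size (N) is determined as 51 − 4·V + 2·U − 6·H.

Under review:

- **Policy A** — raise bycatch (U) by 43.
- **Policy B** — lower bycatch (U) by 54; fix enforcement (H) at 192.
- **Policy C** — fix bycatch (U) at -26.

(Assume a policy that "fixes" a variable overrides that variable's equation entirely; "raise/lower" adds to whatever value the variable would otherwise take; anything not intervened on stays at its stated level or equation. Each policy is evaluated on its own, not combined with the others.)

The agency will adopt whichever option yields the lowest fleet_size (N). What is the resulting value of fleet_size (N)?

Policy A (U + 43):
  V = 58
  U = 25 + 43 = 68
  H = -24 + 5·58 − 2·68 = 130
  N = 51 − 4·58 + 2·68 − 6·130 = -825
Policy B (U − 54, H := 192):
  V = 58
  U = 25 − 54 = -29
  H = 192
  N = 51 − 4·58 + 2·(-29) − 6·192 = -1391
Policy C (U := -26):
  V = 58
  U = -26
  H = -24 + 5·58 − 2·(-26) = 318
  N = 51 − 4·58 + 2·(-26) − 6·318 = -2141
Comparing — Policy A: N=-825, Policy B: N=-1391, Policy C: N=-2141. Lowest is -2141 (Policy C).

-2141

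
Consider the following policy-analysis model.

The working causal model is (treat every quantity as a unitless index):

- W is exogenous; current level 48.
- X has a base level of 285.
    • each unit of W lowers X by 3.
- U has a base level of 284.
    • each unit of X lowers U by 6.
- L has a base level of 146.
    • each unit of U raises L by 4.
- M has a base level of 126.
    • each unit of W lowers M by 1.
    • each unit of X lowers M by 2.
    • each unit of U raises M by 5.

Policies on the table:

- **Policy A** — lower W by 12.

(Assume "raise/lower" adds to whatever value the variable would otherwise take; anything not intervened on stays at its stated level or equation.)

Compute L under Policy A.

Policy A (W − 12):
  W = 48 − 12 = 36
  X = 285 − 3·36 = 177
  U = 284 − 6·177 = -778
  L = 146 + 4·(-778) = -2966

-2966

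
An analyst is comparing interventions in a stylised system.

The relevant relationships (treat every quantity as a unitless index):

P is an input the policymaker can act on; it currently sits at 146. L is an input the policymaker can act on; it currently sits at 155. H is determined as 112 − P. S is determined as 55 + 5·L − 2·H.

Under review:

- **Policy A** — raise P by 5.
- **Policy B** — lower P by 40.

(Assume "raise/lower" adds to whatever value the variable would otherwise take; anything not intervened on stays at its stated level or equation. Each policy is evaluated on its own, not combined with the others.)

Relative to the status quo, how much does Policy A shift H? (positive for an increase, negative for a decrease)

-5

Baseline:
  P = 146
  H = 112 − 146 = -34
Policy A (P + 5):
  P = 146 + 5 = 151
  H = 112 − 151 = -39
Change in H: -39 − (-34) = -5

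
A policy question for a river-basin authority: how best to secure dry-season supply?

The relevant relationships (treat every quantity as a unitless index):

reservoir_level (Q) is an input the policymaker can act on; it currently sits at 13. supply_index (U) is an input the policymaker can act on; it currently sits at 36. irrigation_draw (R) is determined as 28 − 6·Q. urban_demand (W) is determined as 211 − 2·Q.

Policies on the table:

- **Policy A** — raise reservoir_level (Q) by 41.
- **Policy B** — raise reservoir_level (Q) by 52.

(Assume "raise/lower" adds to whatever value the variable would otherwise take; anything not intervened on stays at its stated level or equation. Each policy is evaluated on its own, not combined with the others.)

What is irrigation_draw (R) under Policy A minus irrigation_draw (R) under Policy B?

66

Policy A (Q + 41):
  Q = 13 + 41 = 54
  R = 28 − 6·54 = -296
Policy B (Q + 52):
  Q = 13 + 52 = 65
  R = 28 − 6·65 = -362
R: -296 − (-362) = 66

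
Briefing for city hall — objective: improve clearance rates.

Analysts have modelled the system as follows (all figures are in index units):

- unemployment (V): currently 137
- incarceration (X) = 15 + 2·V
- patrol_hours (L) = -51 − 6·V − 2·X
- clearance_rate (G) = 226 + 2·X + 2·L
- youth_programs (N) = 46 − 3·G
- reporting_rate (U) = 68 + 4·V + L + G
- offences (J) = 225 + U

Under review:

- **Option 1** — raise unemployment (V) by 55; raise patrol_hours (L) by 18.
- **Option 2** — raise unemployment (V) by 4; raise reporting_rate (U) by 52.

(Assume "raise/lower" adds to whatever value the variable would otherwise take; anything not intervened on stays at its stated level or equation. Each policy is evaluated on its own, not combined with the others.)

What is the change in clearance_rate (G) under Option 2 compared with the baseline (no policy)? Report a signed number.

Baseline:
  V = 137
  X = 15 + 2·137 = 289
  L = -51 − 6·137 − 2·289 = -1451
  G = 226 + 2·289 + 2·(-1451) = -2098
Option 2 (V + 4, U + 52):
  V = 137 + 4 = 141
  X = 15 + 2·141 = 297
  L = -51 − 6·141 − 2·297 = -1491
  G = 226 + 2·297 + 2·(-1491) = -2162
Change in G: -2162 − (-2098) = -64

-64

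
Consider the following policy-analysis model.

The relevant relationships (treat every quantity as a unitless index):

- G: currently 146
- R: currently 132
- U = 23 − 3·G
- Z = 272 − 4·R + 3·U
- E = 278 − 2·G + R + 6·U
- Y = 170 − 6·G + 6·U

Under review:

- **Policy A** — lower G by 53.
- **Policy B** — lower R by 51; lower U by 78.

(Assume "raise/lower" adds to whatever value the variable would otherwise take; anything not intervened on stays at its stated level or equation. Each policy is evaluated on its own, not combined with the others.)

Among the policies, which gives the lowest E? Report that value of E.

-2891

Policy A (G − 53):
  G = 146 − 53 = 93
  R = 132
  U = 23 − 3·93 = -256
  E = 278 − 2·93 + 132 + 6·(-256) = -1312
Policy B (R − 51, U − 78):
  G = 146
  R = 132 − 51 = 81
  U = 23 − 3·146 (−78 from intervention) = -493
  E = 278 − 2·146 + 81 + 6·(-493) = -2891
Comparing — Policy A: E=-1312, Policy B: E=-2891. Lowest is -2891 (Policy B).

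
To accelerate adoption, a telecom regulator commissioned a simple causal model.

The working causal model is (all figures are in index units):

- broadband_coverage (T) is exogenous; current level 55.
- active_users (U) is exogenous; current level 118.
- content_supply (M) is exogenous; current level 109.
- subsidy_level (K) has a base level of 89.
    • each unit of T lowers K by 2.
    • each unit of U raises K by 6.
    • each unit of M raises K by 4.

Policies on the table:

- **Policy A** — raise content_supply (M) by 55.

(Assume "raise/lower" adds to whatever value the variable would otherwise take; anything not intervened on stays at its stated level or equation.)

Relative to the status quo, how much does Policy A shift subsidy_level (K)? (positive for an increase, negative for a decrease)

Baseline:
  T = 55
  U = 118
  M = 109
  K = 89 − 2·55 + 6·118 + 4·109 = 1123
Policy A (M + 55):
  T = 55
  U = 118
  M = 109 + 55 = 164
  K = 89 − 2·55 + 6·118 + 4·164 = 1343
Change in K: 1343 − 1123 = 220

220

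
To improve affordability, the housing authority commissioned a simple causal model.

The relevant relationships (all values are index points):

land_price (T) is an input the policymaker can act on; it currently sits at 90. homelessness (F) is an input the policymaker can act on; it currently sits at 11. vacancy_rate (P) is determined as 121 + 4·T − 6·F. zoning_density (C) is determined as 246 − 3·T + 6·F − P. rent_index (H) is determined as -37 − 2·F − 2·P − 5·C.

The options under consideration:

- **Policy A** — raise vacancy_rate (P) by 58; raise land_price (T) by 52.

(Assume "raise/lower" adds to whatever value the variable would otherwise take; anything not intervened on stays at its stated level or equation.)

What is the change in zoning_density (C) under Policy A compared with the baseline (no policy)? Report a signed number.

Baseline:
  T = 90
  F = 11
  P = 121 + 4·90 − 6·11 = 415
  C = 246 − 3·90 + 6·11 − 415 = -373
Policy A (P + 58, T + 52):
  T = 90 + 52 = 142
  F = 11
  P = 121 + 4·142 − 6·11 (+58 from intervention) = 681
  C = 246 − 3·142 + 6·11 − 681 = -795
Change in C: -795 − (-373) = -422

-422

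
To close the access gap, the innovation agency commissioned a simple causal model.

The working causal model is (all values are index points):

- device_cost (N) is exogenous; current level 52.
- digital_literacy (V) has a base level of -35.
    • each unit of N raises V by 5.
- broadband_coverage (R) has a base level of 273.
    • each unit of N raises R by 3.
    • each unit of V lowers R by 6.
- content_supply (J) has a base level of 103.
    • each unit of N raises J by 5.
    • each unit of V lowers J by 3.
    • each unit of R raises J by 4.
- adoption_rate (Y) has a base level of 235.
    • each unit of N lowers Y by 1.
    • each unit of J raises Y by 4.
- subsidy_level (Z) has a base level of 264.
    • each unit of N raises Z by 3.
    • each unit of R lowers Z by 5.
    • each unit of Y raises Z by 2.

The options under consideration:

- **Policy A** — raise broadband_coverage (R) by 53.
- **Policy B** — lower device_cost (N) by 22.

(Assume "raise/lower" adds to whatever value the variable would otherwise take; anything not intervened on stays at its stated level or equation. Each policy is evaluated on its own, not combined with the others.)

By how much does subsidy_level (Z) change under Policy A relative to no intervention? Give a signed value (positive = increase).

Baseline:
  N = 52
  V = -35 + 5·52 = 225
  R = 273 + 3·52 − 6·225 = -921
  J = 103 + 5·52 − 3·225 + 4·(-921) = -3996
  Y = 235 − 52 + 4·(-3996) = -15801
  Z = 264 + 3·52 − 5·(-921) + 2·(-15801) = -26577
Policy A (R + 53):
  N = 52
  V = -35 + 5·52 = 225
  R = 273 + 3·52 − 6·225 (+53 from intervention) = -868
  J = 103 + 5·52 − 3·225 + 4·(-868) = -3784
  Y = 235 − 52 + 4·(-3784) = -14953
  Z = 264 + 3·52 − 5·(-868) + 2·(-14953) = -25146
Change in Z: -25146 − (-26577) = 1431

1431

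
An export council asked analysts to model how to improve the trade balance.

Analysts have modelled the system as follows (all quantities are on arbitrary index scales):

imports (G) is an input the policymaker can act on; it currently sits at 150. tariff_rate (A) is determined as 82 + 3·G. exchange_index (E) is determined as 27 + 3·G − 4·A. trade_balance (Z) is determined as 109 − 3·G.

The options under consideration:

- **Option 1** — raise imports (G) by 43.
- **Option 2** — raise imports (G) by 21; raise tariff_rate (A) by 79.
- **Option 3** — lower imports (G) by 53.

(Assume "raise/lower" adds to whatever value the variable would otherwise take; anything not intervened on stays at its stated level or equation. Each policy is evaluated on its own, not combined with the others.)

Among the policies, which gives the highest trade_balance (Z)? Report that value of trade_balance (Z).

Option 1 (G + 43):
  G = 150 + 43 = 193
  Z = 109 − 3·193 = -470
Option 2 (G + 21, A + 79):
  G = 150 + 21 = 171
  Z = 109 − 3·171 = -404
Option 3 (G − 53):
  G = 150 − 53 = 97
  Z = 109 − 3·97 = -182
Comparing — Option 1: Z=-470, Option 2: Z=-404, Option 3: Z=-182. Highest is -182 (Option 3).

-182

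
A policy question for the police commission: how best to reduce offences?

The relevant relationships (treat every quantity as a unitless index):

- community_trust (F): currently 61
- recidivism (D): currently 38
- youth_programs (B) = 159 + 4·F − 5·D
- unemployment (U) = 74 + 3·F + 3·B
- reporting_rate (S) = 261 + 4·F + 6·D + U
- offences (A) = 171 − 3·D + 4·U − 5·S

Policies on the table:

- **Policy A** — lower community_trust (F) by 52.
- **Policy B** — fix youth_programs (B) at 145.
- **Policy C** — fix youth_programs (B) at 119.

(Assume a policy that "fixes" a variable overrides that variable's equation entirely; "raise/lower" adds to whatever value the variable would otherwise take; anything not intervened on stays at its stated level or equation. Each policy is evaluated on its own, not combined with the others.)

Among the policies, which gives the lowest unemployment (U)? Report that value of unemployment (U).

Policy A (F − 52):
  F = 61 − 52 = 9
  D = 38
  B = 159 + 4·9 − 5·38 = 5
  U = 74 + 3·9 + 3·5 = 116
Policy B (B := 145):
  F = 61
  D = 38
  B = 145
  U = 74 + 3·61 + 3·145 = 692
Policy C (B := 119):
  F = 61
  D = 38
  B = 119
  U = 74 + 3·61 + 3·119 = 614
Comparing — Policy A: U=116, Policy B: U=692, Policy C: U=614. Lowest is 116 (Policy A).

116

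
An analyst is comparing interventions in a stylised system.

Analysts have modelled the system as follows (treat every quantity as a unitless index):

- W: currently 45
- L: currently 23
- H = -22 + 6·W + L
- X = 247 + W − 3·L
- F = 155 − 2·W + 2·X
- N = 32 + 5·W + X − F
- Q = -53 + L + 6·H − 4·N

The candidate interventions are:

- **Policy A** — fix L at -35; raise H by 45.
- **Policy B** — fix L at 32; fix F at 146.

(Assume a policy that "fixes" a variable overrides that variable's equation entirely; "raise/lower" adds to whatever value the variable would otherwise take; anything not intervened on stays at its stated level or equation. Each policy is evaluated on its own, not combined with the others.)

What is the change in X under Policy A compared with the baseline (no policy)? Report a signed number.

174

Baseline:
  W = 45
  L = 23
  X = 247 + 45 − 3·23 = 223
Policy A (L := -35, H + 45):
  W = 45
  L = -35
  X = 247 + 45 − 3·(-35) = 397
Change in X: 397 − 223 = 174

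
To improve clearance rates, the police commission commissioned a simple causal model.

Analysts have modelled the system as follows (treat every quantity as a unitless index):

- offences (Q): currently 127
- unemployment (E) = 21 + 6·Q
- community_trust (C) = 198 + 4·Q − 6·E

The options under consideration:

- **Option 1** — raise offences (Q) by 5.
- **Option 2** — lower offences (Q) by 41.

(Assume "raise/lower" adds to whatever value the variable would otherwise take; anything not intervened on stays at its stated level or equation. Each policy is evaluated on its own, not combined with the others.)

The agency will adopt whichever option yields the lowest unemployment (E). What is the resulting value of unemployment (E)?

Option 1 (Q + 5):
  Q = 127 + 5 = 132
  E = 21 + 6·132 = 813
Option 2 (Q − 41):
  Q = 127 − 41 = 86
  E = 21 + 6·86 = 537
Comparing — Option 1: E=813, Option 2: E=537. Lowest is 537 (Option 2).

537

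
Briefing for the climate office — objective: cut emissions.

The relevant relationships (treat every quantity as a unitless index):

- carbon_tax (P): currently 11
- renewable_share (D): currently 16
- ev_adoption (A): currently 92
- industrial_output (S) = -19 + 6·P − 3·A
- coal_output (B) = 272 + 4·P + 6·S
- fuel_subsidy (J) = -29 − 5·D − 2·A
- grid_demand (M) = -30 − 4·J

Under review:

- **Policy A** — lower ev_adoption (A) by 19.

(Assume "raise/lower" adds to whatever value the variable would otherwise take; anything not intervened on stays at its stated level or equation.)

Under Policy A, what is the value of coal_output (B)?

Policy A (A − 19):
  P = 11
  A = 92 − 19 = 73
  S = -19 + 6·11 − 3·73 = -172
  B = 272 + 4·11 + 6·(-172) = -716

-716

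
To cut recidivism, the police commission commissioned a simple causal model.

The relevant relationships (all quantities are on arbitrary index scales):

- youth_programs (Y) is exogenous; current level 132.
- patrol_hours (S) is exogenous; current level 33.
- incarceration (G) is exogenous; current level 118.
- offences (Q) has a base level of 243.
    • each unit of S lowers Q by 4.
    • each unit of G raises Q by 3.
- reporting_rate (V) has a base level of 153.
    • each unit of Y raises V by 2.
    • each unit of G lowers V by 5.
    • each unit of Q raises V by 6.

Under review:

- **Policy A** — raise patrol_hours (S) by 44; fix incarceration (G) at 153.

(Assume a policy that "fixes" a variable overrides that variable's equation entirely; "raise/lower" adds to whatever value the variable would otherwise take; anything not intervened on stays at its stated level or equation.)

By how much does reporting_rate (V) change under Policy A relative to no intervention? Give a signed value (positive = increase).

Baseline:
  Y = 132
  S = 33
  G = 118
  Q = 243 − 4·33 + 3·118 = 465
  V = 153 + 2·132 − 5·118 + 6·465 = 2617
Policy A (S + 44, G := 153):
  Y = 132
  S = 33 + 44 = 77
  G = 153
  Q = 243 − 4·77 + 3·153 = 394
  V = 153 + 2·132 − 5·153 + 6·394 = 2016
Change in V: 2016 − 2617 = -601

-601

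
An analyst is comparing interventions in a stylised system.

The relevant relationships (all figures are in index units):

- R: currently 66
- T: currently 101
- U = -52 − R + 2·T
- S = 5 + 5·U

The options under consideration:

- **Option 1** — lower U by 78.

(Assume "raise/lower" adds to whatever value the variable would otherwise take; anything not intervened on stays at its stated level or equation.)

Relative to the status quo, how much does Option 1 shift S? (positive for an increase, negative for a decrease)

-390

Baseline:
  R = 66
  T = 101
  U = -52 − 66 + 2·101 = 84
  S = 5 + 5·84 = 425
Option 1 (U − 78):
  R = 66
  T = 101
  U = -52 − 66 + 2·101 (−78 from intervention) = 6
  S = 5 + 5·6 = 35
Change in S: 35 − 425 = -390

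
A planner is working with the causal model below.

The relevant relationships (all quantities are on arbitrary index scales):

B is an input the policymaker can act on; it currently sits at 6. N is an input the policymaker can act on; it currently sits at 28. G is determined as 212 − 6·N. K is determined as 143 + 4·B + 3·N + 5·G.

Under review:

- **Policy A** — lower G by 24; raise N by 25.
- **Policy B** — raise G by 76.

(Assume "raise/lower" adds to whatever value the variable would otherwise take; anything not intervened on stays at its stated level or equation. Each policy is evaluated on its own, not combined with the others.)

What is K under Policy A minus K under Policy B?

-1175

Policy A (G − 24, N + 25):
  B = 6
  N = 28 + 25 = 53
  G = 212 − 6·53 (−24 from intervention) = -130
  K = 143 + 4·6 + 3·53 + 5·(-130) = -324
Policy B (G + 76):
  B = 6
  N = 28
  G = 212 − 6·28 (+76 from intervention) = 120
  K = 143 + 4·6 + 3·28 + 5·120 = 851
K: -324 − 851 = -1175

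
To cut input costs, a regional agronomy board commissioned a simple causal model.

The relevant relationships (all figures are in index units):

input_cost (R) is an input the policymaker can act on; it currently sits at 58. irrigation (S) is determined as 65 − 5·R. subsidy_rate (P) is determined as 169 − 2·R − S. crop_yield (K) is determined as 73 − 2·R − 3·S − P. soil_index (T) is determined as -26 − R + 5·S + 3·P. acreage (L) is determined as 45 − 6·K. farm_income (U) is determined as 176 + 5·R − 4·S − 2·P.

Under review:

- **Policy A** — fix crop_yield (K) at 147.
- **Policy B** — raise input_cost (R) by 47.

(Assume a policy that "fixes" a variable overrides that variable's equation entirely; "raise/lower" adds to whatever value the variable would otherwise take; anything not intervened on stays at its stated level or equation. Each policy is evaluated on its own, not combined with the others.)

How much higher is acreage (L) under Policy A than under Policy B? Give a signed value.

Policy A (K := 147):
  R = 58
  S = 65 − 5·58 = -225
  P = 169 − 2·58 − (-225) = 278
  K = 147
  L = 45 − 6·147 = -837
Policy B (R + 47):
  R = 58 + 47 = 105
  S = 65 − 5·105 = -460
  P = 169 − 2·105 − (-460) = 419
  K = 73 − 2·105 − 3·(-460) − 419 = 824
  L = 45 − 6·824 = -4899
L: -837 − (-4899) = 4062

4062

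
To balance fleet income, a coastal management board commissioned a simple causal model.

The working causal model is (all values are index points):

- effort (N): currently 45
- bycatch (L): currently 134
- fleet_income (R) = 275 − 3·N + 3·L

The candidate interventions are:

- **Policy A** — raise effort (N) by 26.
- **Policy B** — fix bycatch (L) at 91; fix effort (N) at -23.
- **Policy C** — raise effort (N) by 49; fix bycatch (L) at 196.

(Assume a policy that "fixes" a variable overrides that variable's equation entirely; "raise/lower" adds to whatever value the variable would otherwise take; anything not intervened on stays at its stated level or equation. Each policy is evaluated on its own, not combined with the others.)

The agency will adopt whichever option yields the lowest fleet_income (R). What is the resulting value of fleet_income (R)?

464

Policy A (N + 26):
  N = 45 + 26 = 71
  L = 134
  R = 275 − 3·71 + 3·134 = 464
Policy B (L := 91, N := -23):
  N = -23
  L = 91
  R = 275 − 3·(-23) + 3·91 = 617
Policy C (N + 49, L := 196):
  N = 45 + 49 = 94
  L = 196
  R = 275 − 3·94 + 3·196 = 581
Comparing — Policy A: R=464, Policy B: R=617, Policy C: R=581. Lowest is 464 (Policy A).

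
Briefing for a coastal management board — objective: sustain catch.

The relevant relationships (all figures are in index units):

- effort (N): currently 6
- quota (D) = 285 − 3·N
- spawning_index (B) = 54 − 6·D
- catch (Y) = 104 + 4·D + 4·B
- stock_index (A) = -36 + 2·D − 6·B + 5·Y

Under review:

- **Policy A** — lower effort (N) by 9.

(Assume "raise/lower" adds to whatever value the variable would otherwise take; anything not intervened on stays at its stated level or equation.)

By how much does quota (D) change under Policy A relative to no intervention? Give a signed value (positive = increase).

Baseline:
  N = 6
  D = 285 − 3·6 = 267
Policy A (N − 9):
  N = 6 − 9 = -3
  D = 285 − 3·(-3) = 294
Change in D: 294 − 267 = 27

27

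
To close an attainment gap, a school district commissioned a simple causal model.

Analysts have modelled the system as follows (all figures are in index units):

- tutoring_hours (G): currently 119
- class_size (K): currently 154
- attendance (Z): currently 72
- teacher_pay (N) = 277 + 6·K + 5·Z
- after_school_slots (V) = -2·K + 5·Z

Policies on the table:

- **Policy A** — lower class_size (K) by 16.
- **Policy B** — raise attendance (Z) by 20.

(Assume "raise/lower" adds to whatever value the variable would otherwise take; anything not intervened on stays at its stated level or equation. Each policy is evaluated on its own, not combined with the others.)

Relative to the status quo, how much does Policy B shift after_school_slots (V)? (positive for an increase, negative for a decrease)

100

Baseline:
  K = 154
  Z = 72
  V = 0 − 2·154 + 5·72 = 52
Policy B (Z + 20):
  K = 154
  Z = 72 + 20 = 92
  V = 0 − 2·154 + 5·92 = 152
Change in V: 152 − 52 = 100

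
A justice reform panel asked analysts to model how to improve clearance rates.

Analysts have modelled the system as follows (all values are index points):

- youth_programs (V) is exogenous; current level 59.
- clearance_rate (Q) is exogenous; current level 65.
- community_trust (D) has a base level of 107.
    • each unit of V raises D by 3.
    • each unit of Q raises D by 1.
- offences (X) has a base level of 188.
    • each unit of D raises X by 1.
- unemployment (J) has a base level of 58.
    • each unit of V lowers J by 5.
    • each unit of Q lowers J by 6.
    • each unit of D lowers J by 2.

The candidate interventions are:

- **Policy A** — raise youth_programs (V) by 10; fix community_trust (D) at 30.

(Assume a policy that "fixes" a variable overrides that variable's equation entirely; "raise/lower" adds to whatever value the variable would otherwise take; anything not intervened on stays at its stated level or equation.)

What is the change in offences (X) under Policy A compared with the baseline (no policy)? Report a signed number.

-319

Baseline:
  V = 59
  Q = 65
  D = 107 + 3·59 + 65 = 349
  X = 188 + 349 = 537
Policy A (V + 10, D := 30):
  V = 59 + 10 = 69
  Q = 65
  D = 30
  X = 188 + 30 = 218
Change in X: 218 − 537 = -319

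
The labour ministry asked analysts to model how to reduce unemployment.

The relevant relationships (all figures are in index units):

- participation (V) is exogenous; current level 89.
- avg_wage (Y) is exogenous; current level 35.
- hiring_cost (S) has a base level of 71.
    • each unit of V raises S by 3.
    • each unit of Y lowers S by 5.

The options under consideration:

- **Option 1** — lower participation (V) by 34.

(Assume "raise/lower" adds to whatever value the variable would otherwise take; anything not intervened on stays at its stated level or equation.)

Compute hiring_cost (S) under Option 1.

Option 1 (V − 34):
  V = 89 − 34 = 55
  Y = 35
  S = 71 + 3·55 − 5·35 = 61

61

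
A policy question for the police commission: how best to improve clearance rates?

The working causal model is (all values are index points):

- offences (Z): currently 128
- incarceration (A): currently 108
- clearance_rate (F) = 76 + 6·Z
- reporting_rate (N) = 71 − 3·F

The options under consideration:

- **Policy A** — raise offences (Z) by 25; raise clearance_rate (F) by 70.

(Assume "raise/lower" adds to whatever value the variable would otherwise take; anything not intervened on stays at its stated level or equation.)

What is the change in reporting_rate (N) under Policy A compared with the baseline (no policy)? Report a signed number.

-660

Baseline:
  Z = 128
  F = 76 + 6·128 = 844
  N = 71 − 3·844 = -2461
Policy A (Z + 25, F + 70):
  Z = 128 + 25 = 153
  F = 76 + 6·153 (+70 from intervention) = 1064
  N = 71 − 3·1064 = -3121
Change in N: -3121 − (-2461) = -660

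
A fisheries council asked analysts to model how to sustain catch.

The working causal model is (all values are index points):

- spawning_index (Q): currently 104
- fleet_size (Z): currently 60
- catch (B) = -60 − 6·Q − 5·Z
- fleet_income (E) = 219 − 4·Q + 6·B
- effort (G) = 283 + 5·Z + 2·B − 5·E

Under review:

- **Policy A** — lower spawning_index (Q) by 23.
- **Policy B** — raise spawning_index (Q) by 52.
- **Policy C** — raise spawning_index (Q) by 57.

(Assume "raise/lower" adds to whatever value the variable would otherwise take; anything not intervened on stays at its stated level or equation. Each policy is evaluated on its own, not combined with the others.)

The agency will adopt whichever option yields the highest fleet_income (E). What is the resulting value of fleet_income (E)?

-5181

Policy A (Q − 23):
  Q = 104 − 23 = 81
  Z = 60
  B = -60 − 6·81 − 5·60 = -846
  E = 219 − 4·81 + 6·(-846) = -5181
Policy B (Q + 52):
  Q = 104 + 52 = 156
  Z = 60
  B = -60 − 6·156 − 5·60 = -1296
  E = 219 − 4·156 + 6·(-1296) = -8181
Policy C (Q + 57):
  Q = 104 + 57 = 161
  Z = 60
  B = -60 − 6·161 − 5·60 = -1326
  E = 219 − 4·161 + 6·(-1326) = -8381
Comparing — Policy A: E=-5181, Policy B: E=-8181, Policy C: E=-8381. Highest is -5181 (Policy A).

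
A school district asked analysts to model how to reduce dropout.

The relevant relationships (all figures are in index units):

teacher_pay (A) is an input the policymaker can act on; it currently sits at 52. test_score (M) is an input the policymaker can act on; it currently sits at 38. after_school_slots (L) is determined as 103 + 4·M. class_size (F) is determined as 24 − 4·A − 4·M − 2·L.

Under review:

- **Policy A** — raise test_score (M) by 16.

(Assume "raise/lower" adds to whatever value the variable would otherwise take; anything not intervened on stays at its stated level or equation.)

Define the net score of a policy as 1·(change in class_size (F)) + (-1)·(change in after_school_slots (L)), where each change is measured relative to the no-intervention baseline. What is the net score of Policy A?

Baseline:
  A = 52
  M = 38
  L = 103 + 4·38 = 255
  F = 24 − 4·52 − 4·38 − 2·255 = -846
Policy A (M + 16):
  A = 52
  M = 38 + 16 = 54
  L = 103 + 4·54 = 319
  F = 24 − 4·52 − 4·54 − 2·319 = -1038
ΔF = -1038 − (-846) = -192; ΔL = 319 − 255 = 64
Score = 1·(-192) + (-1)·64 = -256

-256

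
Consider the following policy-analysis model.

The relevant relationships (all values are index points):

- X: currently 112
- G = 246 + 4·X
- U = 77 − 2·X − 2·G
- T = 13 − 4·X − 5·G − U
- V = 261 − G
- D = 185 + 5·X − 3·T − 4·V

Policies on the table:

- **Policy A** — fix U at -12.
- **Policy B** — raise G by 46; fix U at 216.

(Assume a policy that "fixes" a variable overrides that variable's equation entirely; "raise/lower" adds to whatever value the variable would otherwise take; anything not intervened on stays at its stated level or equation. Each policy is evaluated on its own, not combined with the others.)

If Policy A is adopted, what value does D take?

Policy A (U := -12):
  X = 112
  G = 246 + 4·112 = 694
  U = -12
  T = 13 − 4·112 − 5·694 − (-12) = -3893
  V = 261 − 694 = -433
  D = 185 + 5·112 − 3·(-3893) − 4·(-433) = 14156

14156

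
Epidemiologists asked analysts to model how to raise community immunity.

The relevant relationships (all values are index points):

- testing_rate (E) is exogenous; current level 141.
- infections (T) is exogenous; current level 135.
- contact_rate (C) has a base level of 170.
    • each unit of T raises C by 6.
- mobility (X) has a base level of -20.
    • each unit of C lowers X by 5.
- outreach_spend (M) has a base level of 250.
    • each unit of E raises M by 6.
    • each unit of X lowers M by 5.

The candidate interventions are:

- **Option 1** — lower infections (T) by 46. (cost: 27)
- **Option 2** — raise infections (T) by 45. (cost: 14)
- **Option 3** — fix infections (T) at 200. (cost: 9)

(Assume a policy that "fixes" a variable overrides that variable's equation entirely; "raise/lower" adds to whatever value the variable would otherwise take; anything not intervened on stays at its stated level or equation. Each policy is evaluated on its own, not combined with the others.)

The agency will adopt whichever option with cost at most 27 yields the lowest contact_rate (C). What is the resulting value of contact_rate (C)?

Option 1 (T − 46):
  T = 135 − 46 = 89
  C = 170 + 6·89 = 704
Option 2 (T + 45):
  T = 135 + 45 = 180
  C = 170 + 6·180 = 1250
Option 3 (T := 200):
  T = 200
  C = 170 + 6·200 = 1370
Comparing — Option 1: C=704, Option 2: C=1250, Option 3: C=1370. Lowest is 704 (Option 1).

704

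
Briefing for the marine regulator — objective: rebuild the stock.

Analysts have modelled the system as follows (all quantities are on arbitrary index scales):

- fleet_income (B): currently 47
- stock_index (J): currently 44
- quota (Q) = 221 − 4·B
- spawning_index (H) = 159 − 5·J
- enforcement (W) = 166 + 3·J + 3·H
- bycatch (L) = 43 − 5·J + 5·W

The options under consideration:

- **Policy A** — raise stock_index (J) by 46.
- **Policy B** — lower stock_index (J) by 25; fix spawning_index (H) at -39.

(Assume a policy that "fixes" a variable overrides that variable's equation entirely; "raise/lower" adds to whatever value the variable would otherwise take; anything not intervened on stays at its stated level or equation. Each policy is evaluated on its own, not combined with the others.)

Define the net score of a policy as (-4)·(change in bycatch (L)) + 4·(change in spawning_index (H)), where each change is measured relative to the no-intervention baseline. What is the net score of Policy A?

11040

Baseline:
  J = 44
  H = 159 − 5·44 = -61
  W = 166 + 3·44 + 3·(-61) = 115
  L = 43 − 5·44 + 5·115 = 398
Policy A (J + 46):
  J = 44 + 46 = 90
  H = 159 − 5·90 = -291
  W = 166 + 3·90 + 3·(-291) = -437
  L = 43 − 5·90 + 5·(-437) = -2592
ΔL = -2592 − 398 = -2990; ΔH = -291 − (-61) = -230
Score = (-4)·(-2990) + 4·(-230) = 11040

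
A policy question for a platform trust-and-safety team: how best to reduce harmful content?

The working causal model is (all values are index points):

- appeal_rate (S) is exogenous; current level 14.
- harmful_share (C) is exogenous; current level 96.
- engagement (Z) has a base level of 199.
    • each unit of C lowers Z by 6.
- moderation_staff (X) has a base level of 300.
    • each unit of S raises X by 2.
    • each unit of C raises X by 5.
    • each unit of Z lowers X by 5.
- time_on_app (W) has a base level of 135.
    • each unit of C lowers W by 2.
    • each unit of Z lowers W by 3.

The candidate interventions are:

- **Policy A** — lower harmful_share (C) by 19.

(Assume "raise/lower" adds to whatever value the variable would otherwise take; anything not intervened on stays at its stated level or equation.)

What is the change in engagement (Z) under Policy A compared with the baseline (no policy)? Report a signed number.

114

Baseline:
  C = 96
  Z = 199 − 6·96 = -377
Policy A (C − 19):
  C = 96 − 19 = 77
  Z = 199 − 6·77 = -263
Change in Z: -263 − (-377) = 114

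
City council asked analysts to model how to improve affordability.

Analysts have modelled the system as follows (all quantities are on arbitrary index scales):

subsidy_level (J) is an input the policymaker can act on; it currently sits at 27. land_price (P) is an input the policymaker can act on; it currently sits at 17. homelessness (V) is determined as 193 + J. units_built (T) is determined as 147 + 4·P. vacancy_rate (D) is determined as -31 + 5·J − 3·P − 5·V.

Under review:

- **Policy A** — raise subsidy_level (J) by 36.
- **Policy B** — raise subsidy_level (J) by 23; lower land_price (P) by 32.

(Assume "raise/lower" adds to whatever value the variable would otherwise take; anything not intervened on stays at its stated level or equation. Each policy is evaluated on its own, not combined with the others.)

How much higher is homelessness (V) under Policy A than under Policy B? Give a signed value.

Policy A (J + 36):
  J = 27 + 36 = 63
  V = 193 + 63 = 256
Policy B (J + 23, P − 32):
  J = 27 + 23 = 50
  V = 193 + 50 = 243
V: 256 − 243 = 13

13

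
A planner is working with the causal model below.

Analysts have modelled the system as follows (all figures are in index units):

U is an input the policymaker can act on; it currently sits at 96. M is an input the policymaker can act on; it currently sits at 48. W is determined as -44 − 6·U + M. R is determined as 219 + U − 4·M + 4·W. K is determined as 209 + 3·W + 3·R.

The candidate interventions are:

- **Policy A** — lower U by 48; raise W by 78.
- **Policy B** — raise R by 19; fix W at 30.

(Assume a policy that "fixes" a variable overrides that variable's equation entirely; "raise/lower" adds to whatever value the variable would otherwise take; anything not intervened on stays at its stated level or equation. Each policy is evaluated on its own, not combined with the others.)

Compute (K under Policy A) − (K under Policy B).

-3741

Policy A (U − 48, W + 78):
  U = 96 − 48 = 48
  M = 48
  W = -44 − 6·48 + 48 (+78 from intervention) = -206
  R = 219 + 48 − 4·48 + 4·(-206) = -749
  K = 209 + 3·(-206) + 3·(-749) = -2656
Policy B (R + 19, W := 30):
  U = 96
  M = 48
  W = 30
  R = 219 + 96 − 4·48 + 4·30 (+19 from intervention) = 262
  K = 209 + 3·30 + 3·262 = 1085
K: -2656 − 1085 = -3741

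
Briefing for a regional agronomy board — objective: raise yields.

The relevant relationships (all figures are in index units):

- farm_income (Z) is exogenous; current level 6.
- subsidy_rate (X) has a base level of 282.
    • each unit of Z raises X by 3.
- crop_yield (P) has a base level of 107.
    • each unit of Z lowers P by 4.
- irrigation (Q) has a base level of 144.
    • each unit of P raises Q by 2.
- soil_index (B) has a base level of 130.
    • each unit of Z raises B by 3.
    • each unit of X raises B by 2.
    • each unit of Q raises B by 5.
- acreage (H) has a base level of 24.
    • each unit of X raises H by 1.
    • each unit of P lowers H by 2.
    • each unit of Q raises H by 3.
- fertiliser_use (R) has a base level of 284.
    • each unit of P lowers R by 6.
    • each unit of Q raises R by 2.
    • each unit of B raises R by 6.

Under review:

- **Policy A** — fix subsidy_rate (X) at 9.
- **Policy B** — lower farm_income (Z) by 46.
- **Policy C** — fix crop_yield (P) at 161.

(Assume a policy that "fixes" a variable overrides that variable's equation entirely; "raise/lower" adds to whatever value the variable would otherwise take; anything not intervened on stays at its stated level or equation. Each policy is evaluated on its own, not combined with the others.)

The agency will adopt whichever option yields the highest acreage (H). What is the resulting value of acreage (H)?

1686

Policy A (X := 9):
  Z = 6
  X = 9
  P = 107 − 4·6 = 83
  Q = 144 + 2·83 = 310
  H = 24 + 9 − 2·83 + 3·310 = 797
Policy B (Z − 46):
  Z = 6 − 46 = -40
  X = 282 + 3·(-40) = 162
  P = 107 − 4·(-40) = 267
  Q = 144 + 2·267 = 678
  H = 24 + 162 − 2·267 + 3·678 = 1686
Policy C (P := 161):
  Z = 6
  X = 282 + 3·6 = 300
  P = 161
  Q = 144 + 2·161 = 466
  H = 24 + 300 − 2·161 + 3·466 = 1400
Comparing — Policy A: H=797, Policy B: H=1686, Policy C: H=1400. Highest is 1686 (Policy B).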